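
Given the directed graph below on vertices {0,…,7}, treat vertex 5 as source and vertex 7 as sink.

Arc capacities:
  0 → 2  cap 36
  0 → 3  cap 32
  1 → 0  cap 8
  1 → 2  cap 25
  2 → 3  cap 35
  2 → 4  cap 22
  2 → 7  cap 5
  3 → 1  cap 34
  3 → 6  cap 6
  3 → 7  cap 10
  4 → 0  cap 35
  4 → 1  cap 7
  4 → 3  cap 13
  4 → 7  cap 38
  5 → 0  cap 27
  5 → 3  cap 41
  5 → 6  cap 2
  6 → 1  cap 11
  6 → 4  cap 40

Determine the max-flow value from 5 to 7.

augment #1: 5→3→7 bottleneck 10, total now 10
augment #2: 5→0→2→7 bottleneck 5, total now 15
augment #3: 5→6→4→7 bottleneck 2, total now 17
augment #4: 5→0→2→4→7 bottleneck 22, total now 39
augment #5: 5→3→6→4→7 bottleneck 6, total now 45

Maximum flow value: 45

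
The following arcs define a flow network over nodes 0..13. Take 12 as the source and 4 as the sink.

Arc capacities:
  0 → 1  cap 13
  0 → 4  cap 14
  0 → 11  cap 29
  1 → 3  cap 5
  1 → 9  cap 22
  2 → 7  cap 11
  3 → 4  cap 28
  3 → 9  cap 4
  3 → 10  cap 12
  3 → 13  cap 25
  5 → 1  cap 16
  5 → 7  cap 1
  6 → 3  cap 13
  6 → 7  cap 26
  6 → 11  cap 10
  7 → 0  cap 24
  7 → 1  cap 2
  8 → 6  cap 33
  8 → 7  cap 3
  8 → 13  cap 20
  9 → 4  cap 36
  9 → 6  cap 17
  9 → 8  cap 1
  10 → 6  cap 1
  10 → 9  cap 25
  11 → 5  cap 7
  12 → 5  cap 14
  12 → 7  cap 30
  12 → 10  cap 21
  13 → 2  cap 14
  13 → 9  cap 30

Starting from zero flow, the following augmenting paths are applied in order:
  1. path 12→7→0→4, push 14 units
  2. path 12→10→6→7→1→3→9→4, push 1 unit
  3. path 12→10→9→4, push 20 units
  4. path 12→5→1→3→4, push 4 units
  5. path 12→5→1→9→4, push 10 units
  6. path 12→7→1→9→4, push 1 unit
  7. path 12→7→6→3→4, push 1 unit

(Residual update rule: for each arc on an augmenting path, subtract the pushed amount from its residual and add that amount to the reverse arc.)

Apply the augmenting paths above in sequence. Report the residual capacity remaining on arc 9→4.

Residual capacity of (9,4): 4

after path 1 (12→7→0→4, push 14): res(9,4)=36
after path 2 (12→10→6→7→1→3→9→4, push 1): res(9,4)=35
after path 3 (12→10→9→4, push 20): res(9,4)=15
after path 4 (12→5→1→3→4, push 4): res(9,4)=15
after path 5 (12→5→1→9→4, push 10): res(9,4)=5
after path 6 (12→7→1→9→4, push 1): res(9,4)=4
after path 7 (12→7→6→3→4, push 1): res(9,4)=4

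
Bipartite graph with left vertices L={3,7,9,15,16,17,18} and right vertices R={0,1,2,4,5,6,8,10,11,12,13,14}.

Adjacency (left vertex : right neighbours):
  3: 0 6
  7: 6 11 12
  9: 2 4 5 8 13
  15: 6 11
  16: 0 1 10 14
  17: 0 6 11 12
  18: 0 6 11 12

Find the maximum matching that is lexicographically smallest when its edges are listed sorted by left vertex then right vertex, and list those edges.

|M| = 6 (so the lex-smallest maximum matching has 6 edges)
process left vertices in ascending order; for each, take the smallest-labelled available neighbour that still permits 6 edges overall, or leave it unmatched if none does
lex-smallest matching: {3-0, 7-6, 9-2, 15-11, 16-1, 17-12}

Lex-smallest maximum matching: {(3,0), (7,6), (9,2), (15,11), (16,1), (17,12)}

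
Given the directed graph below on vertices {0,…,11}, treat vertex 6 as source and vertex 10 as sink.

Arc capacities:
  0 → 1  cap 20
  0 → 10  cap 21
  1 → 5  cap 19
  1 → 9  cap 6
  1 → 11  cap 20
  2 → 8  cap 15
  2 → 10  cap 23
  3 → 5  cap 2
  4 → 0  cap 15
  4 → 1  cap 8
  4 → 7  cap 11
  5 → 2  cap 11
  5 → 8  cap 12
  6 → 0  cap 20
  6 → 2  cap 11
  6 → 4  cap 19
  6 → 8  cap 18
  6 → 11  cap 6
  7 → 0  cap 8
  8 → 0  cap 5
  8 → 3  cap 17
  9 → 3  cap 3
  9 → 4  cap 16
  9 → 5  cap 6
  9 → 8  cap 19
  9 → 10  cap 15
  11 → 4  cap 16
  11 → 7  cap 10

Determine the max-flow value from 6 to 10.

augment #1: 6→0→10 bottleneck 20, total now 20
augment #2: 6→2→10 bottleneck 11, total now 31
augment #3: 6→4→0→10 bottleneck 1, total now 32
augment #4: 6→4→1→9→10 bottleneck 6, total now 38
augment #5: 6→4→1→5→2→10 bottleneck 2, total now 40
augment #6: 6→8→3→5→2→10 bottleneck 2, total now 42
augment #7: 6→4→0→1→5→2→10 bottleneck 7, total now 49

Maximum flow value: 49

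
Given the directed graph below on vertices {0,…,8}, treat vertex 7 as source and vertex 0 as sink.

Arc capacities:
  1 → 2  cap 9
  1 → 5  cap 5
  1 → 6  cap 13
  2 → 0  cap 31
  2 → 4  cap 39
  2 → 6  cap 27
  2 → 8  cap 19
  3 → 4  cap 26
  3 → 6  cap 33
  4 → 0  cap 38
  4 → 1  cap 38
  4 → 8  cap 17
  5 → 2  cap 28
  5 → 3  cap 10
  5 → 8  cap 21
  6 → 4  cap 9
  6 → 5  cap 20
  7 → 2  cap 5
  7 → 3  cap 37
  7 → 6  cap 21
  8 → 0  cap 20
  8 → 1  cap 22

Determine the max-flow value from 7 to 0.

Maximum flow value: 60

augment #1: 7→2→0 bottleneck 5, total now 5
augment #2: 7→3→4→0 bottleneck 26, total now 31
augment #3: 7→6→4→0 bottleneck 9, total now 40
augment #4: 7→6→5→2→0 bottleneck 12, total now 52
augment #5: 7→3→6→5→2→0 bottleneck 8, total now 60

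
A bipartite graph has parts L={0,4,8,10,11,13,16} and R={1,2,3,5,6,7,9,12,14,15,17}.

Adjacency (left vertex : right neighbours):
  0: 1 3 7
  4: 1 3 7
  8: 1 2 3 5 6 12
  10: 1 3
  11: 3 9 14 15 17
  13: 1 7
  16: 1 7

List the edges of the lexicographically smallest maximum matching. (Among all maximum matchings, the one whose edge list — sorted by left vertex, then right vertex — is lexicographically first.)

Lex-smallest maximum matching: {(0,1), (4,3), (8,2), (11,9), (13,7)}

|M| = 5 (so the lex-smallest maximum matching has 5 edges)
process left vertices in ascending order; for each, take the smallest-labelled available neighbour that still permits 5 edges overall, or leave it unmatched if none does
lex-smallest matching: {0-1, 4-3, 8-2, 11-9, 13-7}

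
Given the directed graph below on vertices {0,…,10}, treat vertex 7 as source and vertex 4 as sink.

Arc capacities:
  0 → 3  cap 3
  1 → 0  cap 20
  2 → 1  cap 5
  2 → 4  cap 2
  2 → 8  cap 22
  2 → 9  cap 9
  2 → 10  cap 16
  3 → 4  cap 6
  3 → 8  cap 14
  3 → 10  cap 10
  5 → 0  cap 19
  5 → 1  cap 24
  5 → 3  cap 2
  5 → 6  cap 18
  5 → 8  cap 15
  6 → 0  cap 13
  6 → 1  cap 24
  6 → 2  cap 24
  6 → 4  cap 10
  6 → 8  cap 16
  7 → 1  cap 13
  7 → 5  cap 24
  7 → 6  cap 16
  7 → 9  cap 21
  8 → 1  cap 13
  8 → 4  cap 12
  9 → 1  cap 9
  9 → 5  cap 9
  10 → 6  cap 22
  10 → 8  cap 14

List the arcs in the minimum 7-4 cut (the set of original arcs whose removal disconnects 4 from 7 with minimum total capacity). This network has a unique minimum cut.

augment #1: 7→6→4 push 10
augment #2: 7→5→3→4 push 2
augment #3: 7→5→8→4 push 12
augment #4: 7→6→2→4 push 2
augment #5: 7→1→0→3→4 push 3
max flow = 29; residual-reachable set from 7 gives S-side
cut edges (S→T): {(0,3), (2,4), (5,3), (6,4), (8,4)} total cap 29

Min-cut arcs: {(0,3), (2,4), (5,3), (6,4), (8,4)} (total capacity 29)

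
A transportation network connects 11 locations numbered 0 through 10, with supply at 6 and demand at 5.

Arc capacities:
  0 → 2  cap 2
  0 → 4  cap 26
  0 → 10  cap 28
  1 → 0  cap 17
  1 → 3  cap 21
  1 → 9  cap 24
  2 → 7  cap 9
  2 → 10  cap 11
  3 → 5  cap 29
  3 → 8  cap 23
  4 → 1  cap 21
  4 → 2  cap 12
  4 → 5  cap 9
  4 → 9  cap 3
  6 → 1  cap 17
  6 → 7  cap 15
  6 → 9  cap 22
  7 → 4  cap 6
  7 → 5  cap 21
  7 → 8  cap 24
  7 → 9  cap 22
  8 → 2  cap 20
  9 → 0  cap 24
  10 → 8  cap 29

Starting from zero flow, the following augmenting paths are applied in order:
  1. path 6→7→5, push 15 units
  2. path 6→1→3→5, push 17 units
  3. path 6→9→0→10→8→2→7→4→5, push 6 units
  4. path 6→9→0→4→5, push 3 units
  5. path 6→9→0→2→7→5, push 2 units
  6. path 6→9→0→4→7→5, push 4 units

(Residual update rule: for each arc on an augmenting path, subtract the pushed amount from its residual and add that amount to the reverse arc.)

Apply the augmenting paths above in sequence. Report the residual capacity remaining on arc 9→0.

Residual capacity of (9,0): 9

after path 1 (6→7→5, push 15): res(9,0)=24
after path 2 (6→1→3→5, push 17): res(9,0)=24
after path 3 (6→9→0→10→8→2→7→4→5, push 6): res(9,0)=18
after path 4 (6→9→0→4→5, push 3): res(9,0)=15
after path 5 (6→9→0→2→7→5, push 2): res(9,0)=13
after path 6 (6→9→0→4→7→5, push 4): res(9,0)=9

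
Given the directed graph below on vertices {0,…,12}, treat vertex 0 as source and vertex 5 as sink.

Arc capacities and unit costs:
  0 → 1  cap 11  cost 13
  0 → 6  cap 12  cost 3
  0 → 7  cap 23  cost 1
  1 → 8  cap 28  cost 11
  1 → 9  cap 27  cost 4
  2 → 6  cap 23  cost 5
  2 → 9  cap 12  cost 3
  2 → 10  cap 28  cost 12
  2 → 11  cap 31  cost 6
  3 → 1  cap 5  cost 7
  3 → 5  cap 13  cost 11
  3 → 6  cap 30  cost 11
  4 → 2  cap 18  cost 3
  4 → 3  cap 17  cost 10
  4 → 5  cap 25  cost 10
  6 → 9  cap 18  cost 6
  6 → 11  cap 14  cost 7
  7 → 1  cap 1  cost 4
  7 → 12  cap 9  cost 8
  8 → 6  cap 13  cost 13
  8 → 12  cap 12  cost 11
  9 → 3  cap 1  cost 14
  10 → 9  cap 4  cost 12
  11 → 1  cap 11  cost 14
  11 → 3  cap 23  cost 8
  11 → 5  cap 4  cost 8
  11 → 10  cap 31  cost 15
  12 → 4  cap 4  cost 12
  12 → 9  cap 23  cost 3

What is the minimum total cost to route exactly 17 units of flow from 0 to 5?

shortest-cost path #1: 0→6→11→5 push 4 @ unit cost 18 (adds 72)
shortest-cost path #2: 0→6→11→3→5 push 8 @ unit cost 29 (adds 232)
shortest-cost path #3: 0→7→12→4→5 push 4 @ unit cost 31 (adds 124)
shortest-cost path #4: 0→7→1→9→3→5 push 1 @ unit cost 34 (adds 34)
total cost = 462

Minimum cost for 17 units: 462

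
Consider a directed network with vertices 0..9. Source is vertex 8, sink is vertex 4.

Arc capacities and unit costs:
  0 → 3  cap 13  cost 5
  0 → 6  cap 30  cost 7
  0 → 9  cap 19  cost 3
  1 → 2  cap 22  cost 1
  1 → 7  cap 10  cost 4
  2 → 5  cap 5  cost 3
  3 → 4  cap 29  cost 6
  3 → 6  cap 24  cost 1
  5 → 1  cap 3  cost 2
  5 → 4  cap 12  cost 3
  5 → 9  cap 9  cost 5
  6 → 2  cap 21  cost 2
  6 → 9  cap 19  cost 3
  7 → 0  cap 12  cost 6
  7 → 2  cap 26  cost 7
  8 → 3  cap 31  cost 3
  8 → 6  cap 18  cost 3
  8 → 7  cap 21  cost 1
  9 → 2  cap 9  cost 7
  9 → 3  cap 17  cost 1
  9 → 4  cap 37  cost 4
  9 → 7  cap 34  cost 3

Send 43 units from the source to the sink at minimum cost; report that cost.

Minimum cost for 43 units: 401

shortest-cost path #1: 8→3→4 push 29 @ unit cost 9 (adds 261)
shortest-cost path #2: 8→6→9→4 push 14 @ unit cost 10 (adds 140)
total cost = 401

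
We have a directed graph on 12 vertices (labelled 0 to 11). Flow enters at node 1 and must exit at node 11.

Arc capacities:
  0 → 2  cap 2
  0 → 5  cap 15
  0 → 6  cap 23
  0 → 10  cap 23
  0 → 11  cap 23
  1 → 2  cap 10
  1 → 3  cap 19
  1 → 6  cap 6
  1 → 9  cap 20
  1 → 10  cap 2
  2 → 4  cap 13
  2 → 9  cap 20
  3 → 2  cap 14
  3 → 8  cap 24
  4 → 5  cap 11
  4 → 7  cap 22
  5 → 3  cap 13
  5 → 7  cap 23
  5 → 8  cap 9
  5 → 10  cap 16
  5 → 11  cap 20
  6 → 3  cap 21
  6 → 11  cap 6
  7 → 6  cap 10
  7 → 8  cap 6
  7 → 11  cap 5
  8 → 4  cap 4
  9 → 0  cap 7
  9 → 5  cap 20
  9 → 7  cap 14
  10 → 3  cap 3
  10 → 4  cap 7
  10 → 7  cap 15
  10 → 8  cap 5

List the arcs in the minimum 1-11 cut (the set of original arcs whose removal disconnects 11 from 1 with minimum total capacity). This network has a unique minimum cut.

augment #1: 1→6→11 push 6
augment #2: 1→9→0→11 push 7
augment #3: 1→9→5→11 push 13
augment #4: 1→10→7→11 push 2
augment #5: 1→2→4→5→11 push 7
augment #6: 1→2→4→7→11 push 3
max flow = 38; residual-reachable set from 1 gives S-side
cut edges (S→T): {(5,11), (6,11), (7,11), (9,0)} total cap 38

Min-cut arcs: {(5,11), (6,11), (7,11), (9,0)} (total capacity 38)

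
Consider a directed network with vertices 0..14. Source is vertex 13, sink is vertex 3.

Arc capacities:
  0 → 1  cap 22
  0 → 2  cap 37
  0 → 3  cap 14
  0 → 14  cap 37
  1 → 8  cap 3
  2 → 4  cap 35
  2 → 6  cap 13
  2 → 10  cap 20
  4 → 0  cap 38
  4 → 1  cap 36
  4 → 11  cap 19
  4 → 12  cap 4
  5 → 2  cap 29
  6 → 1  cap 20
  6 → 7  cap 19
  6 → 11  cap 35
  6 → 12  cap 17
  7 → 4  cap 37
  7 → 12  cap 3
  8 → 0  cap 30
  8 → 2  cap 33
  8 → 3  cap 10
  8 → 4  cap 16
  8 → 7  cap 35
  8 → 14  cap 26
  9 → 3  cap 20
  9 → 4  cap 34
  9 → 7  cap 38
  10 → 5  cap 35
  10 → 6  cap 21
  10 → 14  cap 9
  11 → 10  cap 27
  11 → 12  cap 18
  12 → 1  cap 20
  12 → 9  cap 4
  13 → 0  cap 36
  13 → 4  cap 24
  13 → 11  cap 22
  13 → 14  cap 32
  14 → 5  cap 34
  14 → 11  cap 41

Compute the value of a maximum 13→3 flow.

Maximum flow value: 21

augment #1: 13→0→3 bottleneck 14, total now 14
augment #2: 13→0→1→8→3 bottleneck 3, total now 17
augment #3: 13→4→12→9→3 bottleneck 4, total now 21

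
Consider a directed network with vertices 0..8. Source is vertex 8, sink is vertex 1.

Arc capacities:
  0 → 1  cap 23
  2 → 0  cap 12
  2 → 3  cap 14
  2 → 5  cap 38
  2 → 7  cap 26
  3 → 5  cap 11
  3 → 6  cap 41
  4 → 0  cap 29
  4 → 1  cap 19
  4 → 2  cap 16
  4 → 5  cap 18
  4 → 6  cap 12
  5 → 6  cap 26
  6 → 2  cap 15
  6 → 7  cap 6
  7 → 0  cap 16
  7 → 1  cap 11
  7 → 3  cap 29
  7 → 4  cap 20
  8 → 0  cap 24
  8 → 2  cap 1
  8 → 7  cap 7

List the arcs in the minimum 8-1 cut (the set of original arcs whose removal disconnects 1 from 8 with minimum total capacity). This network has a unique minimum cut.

augment #1: 8→0→1 push 23
augment #2: 8→7→1 push 7
augment #3: 8→2→7→1 push 1
max flow = 31; residual-reachable set from 8 gives S-side
cut edges (S→T): {(0,1), (8,2), (8,7)} total cap 31

Min-cut arcs: {(0,1), (8,2), (8,7)} (total capacity 31)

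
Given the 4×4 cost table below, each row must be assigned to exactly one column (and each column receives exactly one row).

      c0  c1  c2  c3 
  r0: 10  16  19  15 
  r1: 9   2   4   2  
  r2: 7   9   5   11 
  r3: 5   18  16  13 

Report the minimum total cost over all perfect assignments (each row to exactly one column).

optimal assignment: row0→col3 (cost 15), row1→col1 (cost 2), row2→col2 (cost 5), row3→col0 (cost 5)
total = 15 + 2 + 5 + 5 = 27

Minimum assignment cost: 27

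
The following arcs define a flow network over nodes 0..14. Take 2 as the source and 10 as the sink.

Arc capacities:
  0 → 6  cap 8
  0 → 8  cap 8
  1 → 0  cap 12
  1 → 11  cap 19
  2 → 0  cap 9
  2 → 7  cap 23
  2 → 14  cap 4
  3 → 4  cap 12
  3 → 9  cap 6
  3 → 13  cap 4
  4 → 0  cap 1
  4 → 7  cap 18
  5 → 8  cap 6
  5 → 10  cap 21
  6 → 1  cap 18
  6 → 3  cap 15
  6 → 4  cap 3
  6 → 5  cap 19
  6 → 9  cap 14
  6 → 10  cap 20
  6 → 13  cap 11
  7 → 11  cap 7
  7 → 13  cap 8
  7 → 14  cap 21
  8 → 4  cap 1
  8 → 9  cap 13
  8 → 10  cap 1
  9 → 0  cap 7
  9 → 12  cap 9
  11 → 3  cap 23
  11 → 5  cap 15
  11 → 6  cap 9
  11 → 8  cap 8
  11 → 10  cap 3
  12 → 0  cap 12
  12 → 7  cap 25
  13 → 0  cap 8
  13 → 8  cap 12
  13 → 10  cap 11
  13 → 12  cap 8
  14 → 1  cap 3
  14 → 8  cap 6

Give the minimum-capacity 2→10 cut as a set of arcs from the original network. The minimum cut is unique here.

Min-cut arcs: {(0,6), (7,11), (7,13), (8,10), (14,1)} (total capacity 27)

augment #1: 2→0→6→10 push 8
augment #2: 2→0→8→10 push 1
augment #3: 2→7→11→10 push 3
augment #4: 2→7→13→10 push 8
augment #5: 2→7→11→5→10 push 4
augment #6: 2→14→1→11→5→10 push 3
max flow = 27; residual-reachable set from 2 gives S-side
cut edges (S→T): {(0,6), (7,11), (7,13), (8,10), (14,1)} total cap 27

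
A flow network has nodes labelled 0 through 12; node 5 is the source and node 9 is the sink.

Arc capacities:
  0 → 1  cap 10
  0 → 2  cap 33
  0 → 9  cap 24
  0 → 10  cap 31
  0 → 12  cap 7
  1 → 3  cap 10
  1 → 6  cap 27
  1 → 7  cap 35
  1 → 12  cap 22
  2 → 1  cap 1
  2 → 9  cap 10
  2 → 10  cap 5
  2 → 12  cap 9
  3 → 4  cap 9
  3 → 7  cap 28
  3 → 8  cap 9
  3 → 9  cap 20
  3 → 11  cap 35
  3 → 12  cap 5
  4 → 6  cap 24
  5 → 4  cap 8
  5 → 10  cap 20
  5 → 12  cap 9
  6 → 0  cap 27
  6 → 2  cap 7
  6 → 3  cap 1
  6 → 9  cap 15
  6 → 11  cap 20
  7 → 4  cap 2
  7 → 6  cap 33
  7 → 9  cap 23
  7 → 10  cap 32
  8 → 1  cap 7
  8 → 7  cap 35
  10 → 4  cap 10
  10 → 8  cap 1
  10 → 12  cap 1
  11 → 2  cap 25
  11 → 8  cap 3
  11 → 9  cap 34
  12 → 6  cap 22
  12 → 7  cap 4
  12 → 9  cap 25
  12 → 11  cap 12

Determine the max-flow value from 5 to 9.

Maximum flow value: 29

augment #1: 5→12→9 bottleneck 9, total now 9
augment #2: 5→4→6→9 bottleneck 8, total now 17
augment #3: 5→10→12→9 bottleneck 1, total now 18
augment #4: 5→10→4→6→9 bottleneck 7, total now 25
augment #5: 5→10→8→7→9 bottleneck 1, total now 26
augment #6: 5→10→4→6→0→9 bottleneck 3, total now 29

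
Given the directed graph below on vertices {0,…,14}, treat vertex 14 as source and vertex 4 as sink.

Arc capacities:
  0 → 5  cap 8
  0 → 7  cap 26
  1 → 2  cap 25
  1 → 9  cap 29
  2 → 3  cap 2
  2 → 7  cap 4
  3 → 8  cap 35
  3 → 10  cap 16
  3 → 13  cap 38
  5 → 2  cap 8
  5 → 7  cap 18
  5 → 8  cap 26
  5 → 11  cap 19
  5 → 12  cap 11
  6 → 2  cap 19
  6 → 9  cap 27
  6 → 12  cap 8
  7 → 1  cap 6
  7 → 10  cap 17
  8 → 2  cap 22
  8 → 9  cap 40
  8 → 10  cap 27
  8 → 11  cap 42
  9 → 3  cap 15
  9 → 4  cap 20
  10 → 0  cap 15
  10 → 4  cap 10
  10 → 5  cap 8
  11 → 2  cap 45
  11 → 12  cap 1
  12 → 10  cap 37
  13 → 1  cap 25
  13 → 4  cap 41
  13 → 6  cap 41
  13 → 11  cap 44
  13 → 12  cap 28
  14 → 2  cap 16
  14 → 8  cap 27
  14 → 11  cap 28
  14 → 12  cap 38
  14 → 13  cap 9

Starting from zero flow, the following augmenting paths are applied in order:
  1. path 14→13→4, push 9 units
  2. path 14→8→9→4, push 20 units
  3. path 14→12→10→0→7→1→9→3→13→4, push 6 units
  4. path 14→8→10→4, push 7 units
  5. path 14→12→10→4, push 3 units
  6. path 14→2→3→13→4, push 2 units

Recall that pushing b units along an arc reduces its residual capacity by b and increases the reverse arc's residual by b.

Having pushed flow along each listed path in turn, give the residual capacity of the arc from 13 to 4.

Residual capacity of (13,4): 24

after path 1 (14→13→4, push 9): res(13,4)=32
after path 2 (14→8→9→4, push 20): res(13,4)=32
after path 3 (14→12→10→0→7→1→9→3→13→4, push 6): res(13,4)=26
after path 4 (14→8→10→4, push 7): res(13,4)=26
after path 5 (14→12→10→4, push 3): res(13,4)=26
after path 6 (14→2→3→13→4, push 2): res(13,4)=24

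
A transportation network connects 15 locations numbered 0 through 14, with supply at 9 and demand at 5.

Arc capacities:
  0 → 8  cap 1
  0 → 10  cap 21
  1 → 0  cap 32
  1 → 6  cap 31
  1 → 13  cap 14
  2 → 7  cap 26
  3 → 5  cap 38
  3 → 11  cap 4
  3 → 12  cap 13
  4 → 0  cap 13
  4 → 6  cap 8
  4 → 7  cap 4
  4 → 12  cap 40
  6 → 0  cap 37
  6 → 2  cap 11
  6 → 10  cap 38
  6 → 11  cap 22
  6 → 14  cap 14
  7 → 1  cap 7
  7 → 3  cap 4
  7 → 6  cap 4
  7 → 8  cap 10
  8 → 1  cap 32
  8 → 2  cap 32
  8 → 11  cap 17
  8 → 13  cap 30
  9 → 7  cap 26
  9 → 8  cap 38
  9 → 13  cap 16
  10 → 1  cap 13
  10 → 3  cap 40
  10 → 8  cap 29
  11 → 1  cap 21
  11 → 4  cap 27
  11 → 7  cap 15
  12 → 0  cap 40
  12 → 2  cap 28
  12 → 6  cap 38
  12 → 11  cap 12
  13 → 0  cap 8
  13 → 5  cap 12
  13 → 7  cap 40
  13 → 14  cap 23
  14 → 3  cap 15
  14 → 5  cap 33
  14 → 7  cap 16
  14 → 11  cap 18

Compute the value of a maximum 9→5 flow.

augment #1: 9→13→5 bottleneck 12, total now 12
augment #2: 9→7→3→5 bottleneck 4, total now 16
augment #3: 9→13→14→5 bottleneck 4, total now 20
augment #4: 9→7→6→14→5 bottleneck 4, total now 24
augment #5: 9→8→13→14→5 bottleneck 19, total now 43
augment #6: 9→7→1→6→14→5 bottleneck 6, total now 49
augment #7: 9→7→1→0→10→3→5 bottleneck 1, total now 50
augment #8: 9→8→1→0→10→3→5 bottleneck 19, total now 69
augment #9: 9→7→8→1→0→10→3→5 bottleneck 1, total now 70
augment #10: 9→7→8→1→6→10→3→5 bottleneck 9, total now 79

Maximum flow value: 79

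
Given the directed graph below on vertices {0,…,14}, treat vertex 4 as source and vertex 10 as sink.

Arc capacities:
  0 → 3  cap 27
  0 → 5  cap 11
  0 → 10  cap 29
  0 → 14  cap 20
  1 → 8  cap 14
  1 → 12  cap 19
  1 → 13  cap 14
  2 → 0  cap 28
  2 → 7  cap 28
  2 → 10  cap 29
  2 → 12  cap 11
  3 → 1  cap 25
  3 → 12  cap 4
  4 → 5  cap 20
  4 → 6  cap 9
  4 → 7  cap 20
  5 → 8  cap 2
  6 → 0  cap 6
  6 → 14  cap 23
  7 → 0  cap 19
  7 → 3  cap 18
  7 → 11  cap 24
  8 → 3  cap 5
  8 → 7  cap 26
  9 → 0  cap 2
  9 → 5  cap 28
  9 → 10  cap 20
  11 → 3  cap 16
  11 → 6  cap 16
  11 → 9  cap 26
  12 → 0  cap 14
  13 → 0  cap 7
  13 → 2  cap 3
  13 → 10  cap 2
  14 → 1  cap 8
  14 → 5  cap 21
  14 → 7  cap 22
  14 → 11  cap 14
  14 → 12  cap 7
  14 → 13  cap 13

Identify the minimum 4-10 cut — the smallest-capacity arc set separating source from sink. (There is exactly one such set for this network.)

augment #1: 4→6→0→10 push 6
augment #2: 4→7→0→10 push 19
augment #3: 4→6→14→13→10 push 2
augment #4: 4→7→11→9→10 push 1
augment #5: 4→6→14→11→9→10 push 1
augment #6: 4→5→8→3→12→0→10 push 2
max flow = 31; residual-reachable set from 4 gives S-side
cut edges (S→T): {(4,6), (4,7), (5,8)} total cap 31

Min-cut arcs: {(4,6), (4,7), (5,8)} (total capacity 31)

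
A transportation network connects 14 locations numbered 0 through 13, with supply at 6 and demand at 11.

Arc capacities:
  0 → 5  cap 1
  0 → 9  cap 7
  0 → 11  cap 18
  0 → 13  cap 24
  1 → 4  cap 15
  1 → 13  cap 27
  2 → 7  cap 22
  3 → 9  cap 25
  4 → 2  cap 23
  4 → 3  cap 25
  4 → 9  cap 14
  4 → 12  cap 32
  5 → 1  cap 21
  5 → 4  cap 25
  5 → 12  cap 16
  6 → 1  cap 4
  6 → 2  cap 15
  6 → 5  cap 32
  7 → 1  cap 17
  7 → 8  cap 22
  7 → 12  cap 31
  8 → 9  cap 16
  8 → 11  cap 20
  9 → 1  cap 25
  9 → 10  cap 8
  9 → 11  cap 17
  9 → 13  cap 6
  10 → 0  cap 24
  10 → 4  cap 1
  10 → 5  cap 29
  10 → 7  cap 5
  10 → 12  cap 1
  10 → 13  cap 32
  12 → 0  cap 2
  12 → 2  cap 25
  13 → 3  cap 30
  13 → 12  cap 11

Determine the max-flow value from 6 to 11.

augment #1: 6→1→4→9→11 bottleneck 4, total now 4
augment #2: 6→2→7→8→11 bottleneck 15, total now 19
augment #3: 6→5→4→9→11 bottleneck 10, total now 29
augment #4: 6→5→12→0→11 bottleneck 2, total now 31
augment #5: 6→5→4→3→9→11 bottleneck 3, total now 34
augment #6: 6→5→4→2→7→8→11 bottleneck 5, total now 39
augment #7: 6→5→4→3→9→10→0→11 bottleneck 7, total now 46
augment #8: 6→5→1→4→3→9→10→0→11 bottleneck 1, total now 47

Maximum flow value: 47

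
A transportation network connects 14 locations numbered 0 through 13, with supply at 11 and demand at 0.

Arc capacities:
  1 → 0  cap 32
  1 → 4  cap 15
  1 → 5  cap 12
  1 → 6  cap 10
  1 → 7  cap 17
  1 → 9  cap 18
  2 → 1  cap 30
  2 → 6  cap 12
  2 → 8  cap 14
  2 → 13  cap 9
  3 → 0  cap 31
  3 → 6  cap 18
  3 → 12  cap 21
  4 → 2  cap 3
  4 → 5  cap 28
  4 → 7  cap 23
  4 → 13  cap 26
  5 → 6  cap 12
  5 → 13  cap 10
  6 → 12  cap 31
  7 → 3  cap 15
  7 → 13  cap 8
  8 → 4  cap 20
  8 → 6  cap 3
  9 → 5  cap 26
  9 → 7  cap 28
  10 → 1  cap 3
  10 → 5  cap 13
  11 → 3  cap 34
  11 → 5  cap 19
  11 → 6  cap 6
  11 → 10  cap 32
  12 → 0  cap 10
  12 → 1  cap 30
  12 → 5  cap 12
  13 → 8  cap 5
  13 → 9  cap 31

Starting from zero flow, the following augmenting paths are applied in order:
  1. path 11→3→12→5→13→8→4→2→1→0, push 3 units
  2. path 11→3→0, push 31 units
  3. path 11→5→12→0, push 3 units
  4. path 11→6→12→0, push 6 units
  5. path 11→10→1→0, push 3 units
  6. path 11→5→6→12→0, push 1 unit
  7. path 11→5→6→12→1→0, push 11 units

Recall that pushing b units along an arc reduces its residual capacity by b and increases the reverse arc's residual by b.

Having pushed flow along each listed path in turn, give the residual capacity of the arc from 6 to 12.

after path 1 (11→3→12→5→13→8→4→2→1→0, push 3): res(6,12)=31
after path 2 (11→3→0, push 31): res(6,12)=31
after path 3 (11→5→12→0, push 3): res(6,12)=31
after path 4 (11→6→12→0, push 6): res(6,12)=25
after path 5 (11→10→1→0, push 3): res(6,12)=25
after path 6 (11→5→6→12→0, push 1): res(6,12)=24
after path 7 (11→5→6→12→1→0, push 11): res(6,12)=13

Residual capacity of (6,12): 13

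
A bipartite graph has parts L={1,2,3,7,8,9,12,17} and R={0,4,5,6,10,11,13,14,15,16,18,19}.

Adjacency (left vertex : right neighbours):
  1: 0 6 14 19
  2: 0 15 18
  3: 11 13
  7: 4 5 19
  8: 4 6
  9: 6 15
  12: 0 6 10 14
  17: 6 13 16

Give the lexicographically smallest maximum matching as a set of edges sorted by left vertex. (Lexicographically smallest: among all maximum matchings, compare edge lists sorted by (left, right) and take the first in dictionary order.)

Lex-smallest maximum matching: {(1,0), (2,15), (3,11), (7,5), (8,4), (9,6), (12,10), (17,13)}

|M| = 8 (so the lex-smallest maximum matching has 8 edges)
process left vertices in ascending order; for each, take the smallest-labelled available neighbour that still permits 8 edges overall, or leave it unmatched if none does
lex-smallest matching: {1-0, 2-15, 3-11, 7-5, 8-4, 9-6, 12-10, 17-13}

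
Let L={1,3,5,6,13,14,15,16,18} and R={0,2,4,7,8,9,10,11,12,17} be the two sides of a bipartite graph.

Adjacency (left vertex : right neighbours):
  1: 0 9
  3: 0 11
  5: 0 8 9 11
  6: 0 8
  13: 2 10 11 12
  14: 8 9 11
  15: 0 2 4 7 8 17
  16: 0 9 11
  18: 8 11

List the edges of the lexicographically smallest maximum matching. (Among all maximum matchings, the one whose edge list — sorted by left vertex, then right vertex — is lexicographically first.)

|M| = 6 (so the lex-smallest maximum matching has 6 edges)
process left vertices in ascending order; for each, take the smallest-labelled available neighbour that still permits 6 edges overall, or leave it unmatched if none does
lex-smallest matching: {1-0, 3-11, 5-8, 13-2, 14-9, 15-4}

Lex-smallest maximum matching: {(1,0), (3,11), (5,8), (13,2), (14,9), (15,4)}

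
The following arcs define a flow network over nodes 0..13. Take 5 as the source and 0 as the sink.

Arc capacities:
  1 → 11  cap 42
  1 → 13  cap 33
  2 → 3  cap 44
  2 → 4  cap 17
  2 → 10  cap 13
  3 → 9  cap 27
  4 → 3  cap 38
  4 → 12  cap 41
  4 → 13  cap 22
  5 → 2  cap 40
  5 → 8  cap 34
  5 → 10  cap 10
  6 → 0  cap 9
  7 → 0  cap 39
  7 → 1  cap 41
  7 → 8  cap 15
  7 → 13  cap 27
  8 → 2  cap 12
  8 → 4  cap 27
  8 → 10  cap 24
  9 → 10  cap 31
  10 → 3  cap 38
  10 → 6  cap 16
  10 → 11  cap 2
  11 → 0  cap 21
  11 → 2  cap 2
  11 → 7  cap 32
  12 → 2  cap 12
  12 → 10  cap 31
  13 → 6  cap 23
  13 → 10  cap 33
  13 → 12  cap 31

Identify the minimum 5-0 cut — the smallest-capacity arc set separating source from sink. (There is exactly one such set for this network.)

augment #1: 5→10→6→0 push 9
augment #2: 5→10→11→0 push 1
augment #3: 5→2→10→11→0 push 1
max flow = 11; residual-reachable set from 5 gives S-side
cut edges (S→T): {(6,0), (10,11)} total cap 11

Min-cut arcs: {(6,0), (10,11)} (total capacity 11)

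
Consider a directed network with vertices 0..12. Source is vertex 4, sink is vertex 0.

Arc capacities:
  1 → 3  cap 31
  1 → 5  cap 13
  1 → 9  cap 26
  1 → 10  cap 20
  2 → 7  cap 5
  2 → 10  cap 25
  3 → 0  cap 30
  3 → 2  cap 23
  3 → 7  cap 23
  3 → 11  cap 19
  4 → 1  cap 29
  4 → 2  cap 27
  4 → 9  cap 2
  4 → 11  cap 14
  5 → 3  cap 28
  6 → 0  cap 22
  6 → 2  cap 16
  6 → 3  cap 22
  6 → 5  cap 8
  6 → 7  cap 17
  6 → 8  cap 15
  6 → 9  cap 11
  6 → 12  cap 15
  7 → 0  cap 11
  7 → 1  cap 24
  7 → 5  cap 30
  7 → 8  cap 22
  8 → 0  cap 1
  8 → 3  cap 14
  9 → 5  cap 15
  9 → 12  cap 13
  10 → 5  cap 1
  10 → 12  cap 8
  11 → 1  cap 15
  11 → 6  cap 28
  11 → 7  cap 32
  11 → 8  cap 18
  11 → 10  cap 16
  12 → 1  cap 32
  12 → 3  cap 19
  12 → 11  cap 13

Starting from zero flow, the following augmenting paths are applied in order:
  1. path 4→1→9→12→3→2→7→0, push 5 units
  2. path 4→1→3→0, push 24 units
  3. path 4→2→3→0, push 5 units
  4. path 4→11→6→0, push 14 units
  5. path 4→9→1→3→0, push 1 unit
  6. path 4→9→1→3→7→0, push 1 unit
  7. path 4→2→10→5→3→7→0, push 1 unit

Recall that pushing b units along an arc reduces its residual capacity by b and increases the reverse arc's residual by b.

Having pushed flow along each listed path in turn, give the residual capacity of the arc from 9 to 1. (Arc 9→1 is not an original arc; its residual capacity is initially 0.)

Residual capacity of (9,1): 3

after path 1 (4→1→9→12→3→2→7→0, push 5): res(9,1)=5
after path 2 (4→1→3→0, push 24): res(9,1)=5
after path 3 (4→2→3→0, push 5): res(9,1)=5
after path 4 (4→11→6→0, push 14): res(9,1)=5
after path 5 (4→9→1→3→0, push 1): res(9,1)=4
after path 6 (4→9→1→3→7→0, push 1): res(9,1)=3
after path 7 (4→2→10→5→3→7→0, push 1): res(9,1)=3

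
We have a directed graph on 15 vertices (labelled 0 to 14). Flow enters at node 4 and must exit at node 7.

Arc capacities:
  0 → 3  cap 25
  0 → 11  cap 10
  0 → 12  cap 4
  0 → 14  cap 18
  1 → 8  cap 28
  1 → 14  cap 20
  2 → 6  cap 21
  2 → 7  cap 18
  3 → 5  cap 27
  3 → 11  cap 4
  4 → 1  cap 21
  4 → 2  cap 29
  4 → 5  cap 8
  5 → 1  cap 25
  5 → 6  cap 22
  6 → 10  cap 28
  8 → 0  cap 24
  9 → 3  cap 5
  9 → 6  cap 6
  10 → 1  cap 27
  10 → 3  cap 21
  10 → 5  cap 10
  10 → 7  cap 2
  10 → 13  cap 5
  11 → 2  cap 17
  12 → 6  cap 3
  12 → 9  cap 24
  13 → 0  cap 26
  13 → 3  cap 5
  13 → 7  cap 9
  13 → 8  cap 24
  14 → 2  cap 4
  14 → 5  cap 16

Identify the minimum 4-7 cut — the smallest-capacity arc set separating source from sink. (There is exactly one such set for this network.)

augment #1: 4→2→7 push 18
augment #2: 4→2→6→10→7 push 2
augment #3: 4→2→6→10→13→7 push 5
max flow = 25; residual-reachable set from 4 gives S-side
cut edges (S→T): {(2,7), (10,7), (10,13)} total cap 25

Min-cut arcs: {(2,7), (10,7), (10,13)} (total capacity 25)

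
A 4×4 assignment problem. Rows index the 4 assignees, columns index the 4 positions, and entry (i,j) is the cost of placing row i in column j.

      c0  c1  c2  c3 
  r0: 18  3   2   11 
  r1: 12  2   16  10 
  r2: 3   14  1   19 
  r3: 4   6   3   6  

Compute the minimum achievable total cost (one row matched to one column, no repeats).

Minimum assignment cost: 13

optimal assignment: row0→col2 (cost 2), row1→col1 (cost 2), row2→col0 (cost 3), row3→col3 (cost 6)
total = 2 + 2 + 3 + 6 = 13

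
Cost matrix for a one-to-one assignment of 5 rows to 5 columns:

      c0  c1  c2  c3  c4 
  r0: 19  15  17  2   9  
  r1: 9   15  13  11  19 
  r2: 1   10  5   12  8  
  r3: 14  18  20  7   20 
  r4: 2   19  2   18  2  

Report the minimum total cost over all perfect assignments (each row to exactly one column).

optimal assignment: row0→col4 (cost 9), row1→col1 (cost 15), row2→col0 (cost 1), row3→col3 (cost 7), row4→col2 (cost 2)
total = 9 + 15 + 1 + 7 + 2 = 34

Minimum assignment cost: 34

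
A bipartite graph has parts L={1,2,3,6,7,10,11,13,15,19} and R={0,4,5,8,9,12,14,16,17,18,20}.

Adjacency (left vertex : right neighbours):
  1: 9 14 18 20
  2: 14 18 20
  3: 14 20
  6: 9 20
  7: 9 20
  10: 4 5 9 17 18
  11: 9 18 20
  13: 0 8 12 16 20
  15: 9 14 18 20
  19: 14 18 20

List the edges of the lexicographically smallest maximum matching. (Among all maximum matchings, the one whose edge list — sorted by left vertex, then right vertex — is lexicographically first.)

|M| = 6 (so the lex-smallest maximum matching has 6 edges)
process left vertices in ascending order; for each, take the smallest-labelled available neighbour that still permits 6 edges overall, or leave it unmatched if none does
lex-smallest matching: {1-9, 2-14, 3-20, 10-4, 11-18, 13-0}

Lex-smallest maximum matching: {(1,9), (2,14), (3,20), (10,4), (11,18), (13,0)}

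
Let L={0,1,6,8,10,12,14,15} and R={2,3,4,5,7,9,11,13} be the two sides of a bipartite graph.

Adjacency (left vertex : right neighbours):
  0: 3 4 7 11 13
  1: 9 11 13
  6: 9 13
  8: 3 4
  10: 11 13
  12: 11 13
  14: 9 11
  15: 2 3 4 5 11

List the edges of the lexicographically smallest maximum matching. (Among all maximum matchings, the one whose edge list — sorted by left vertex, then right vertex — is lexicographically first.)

|M| = 6 (so the lex-smallest maximum matching has 6 edges)
process left vertices in ascending order; for each, take the smallest-labelled available neighbour that still permits 6 edges overall, or leave it unmatched if none does
lex-smallest matching: {0-3, 1-9, 6-13, 8-4, 10-11, 15-2}

Lex-smallest maximum matching: {(0,3), (1,9), (6,13), (8,4), (10,11), (15,2)}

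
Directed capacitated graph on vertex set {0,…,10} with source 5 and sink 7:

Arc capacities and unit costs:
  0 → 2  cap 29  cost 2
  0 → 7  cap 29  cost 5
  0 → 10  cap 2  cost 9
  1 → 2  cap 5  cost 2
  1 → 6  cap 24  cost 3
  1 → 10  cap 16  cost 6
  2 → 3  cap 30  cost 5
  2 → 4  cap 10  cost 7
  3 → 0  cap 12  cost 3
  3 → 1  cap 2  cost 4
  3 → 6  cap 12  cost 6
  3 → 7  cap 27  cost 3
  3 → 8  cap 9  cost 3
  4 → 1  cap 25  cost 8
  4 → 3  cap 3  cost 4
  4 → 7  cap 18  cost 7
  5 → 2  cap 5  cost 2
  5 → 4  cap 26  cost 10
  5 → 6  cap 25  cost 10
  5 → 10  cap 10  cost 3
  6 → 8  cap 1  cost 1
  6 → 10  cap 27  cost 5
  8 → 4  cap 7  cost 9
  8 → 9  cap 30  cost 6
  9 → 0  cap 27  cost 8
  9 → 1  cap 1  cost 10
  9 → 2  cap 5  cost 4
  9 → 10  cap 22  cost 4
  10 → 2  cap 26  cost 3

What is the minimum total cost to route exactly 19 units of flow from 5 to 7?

Minimum cost for 19 units: 258

shortest-cost path #1: 5→2→3→7 push 5 @ unit cost 10 (adds 50)
shortest-cost path #2: 5→10→2→3→7 push 10 @ unit cost 14 (adds 140)
shortest-cost path #3: 5→4→7 push 4 @ unit cost 17 (adds 68)
total cost = 258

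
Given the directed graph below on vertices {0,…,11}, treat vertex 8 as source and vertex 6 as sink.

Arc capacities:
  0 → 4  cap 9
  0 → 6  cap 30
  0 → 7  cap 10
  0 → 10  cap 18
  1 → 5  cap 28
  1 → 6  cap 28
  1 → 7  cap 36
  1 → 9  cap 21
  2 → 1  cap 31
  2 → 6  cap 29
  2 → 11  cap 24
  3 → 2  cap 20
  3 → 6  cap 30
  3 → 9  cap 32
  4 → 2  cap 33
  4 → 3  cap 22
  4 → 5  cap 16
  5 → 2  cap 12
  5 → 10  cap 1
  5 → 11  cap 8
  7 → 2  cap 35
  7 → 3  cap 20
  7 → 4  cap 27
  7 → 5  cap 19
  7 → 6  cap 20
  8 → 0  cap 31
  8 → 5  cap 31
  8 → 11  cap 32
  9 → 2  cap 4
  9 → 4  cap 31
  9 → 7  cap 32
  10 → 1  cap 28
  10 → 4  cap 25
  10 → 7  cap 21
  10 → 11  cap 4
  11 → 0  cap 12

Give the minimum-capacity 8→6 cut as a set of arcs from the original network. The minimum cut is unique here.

Min-cut arcs: {(5,2), (5,10), (8,0), (11,0)} (total capacity 56)

augment #1: 8→0→6 push 30
augment #2: 8→0→7→6 push 1
augment #3: 8→5→2→6 push 12
augment #4: 8→5→10→1→6 push 1
augment #5: 8→11→0→7→6 push 9
augment #6: 8→11→0→4→2→6 push 3
max flow = 56; residual-reachable set from 8 gives S-side
cut edges (S→T): {(5,2), (5,10), (8,0), (11,0)} total cap 56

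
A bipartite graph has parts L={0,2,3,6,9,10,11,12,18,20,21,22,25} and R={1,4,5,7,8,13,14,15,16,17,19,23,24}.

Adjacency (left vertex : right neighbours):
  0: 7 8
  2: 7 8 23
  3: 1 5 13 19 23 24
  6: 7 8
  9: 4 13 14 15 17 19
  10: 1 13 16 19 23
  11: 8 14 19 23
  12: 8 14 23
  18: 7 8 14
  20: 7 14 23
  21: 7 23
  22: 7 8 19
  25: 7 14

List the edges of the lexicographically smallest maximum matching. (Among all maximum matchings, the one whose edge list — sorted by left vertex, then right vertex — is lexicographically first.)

|M| = 8 (so the lex-smallest maximum matching has 8 edges)
process left vertices in ascending order; for each, take the smallest-labelled available neighbour that still permits 8 edges overall, or leave it unmatched if none does
lex-smallest matching: {0-7, 2-8, 3-1, 9-4, 10-13, 11-14, 12-23, 22-19}

Lex-smallest maximum matching: {(0,7), (2,8), (3,1), (9,4), (10,13), (11,14), (12,23), (22,19)}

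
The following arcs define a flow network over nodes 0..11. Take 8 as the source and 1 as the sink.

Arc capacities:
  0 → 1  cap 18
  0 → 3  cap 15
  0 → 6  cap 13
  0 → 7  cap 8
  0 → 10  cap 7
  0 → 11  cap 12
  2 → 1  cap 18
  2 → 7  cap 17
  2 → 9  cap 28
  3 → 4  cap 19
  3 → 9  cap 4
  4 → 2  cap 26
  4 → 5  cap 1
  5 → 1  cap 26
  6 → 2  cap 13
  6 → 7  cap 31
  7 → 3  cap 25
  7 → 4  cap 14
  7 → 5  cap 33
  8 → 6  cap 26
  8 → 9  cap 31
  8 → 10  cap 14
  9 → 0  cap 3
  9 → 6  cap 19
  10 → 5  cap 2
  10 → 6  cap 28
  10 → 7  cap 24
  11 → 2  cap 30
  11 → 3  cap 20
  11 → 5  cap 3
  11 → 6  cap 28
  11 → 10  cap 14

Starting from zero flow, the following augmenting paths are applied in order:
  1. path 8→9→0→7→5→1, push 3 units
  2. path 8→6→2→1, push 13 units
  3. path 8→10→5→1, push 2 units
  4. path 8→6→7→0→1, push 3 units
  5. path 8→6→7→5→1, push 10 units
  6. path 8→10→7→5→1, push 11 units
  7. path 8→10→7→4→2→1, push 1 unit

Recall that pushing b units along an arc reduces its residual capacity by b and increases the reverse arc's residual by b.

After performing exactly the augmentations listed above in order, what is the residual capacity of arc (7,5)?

Residual capacity of (7,5): 9

after path 1 (8→9→0→7→5→1, push 3): res(7,5)=30
after path 2 (8→6→2→1, push 13): res(7,5)=30
after path 3 (8→10→5→1, push 2): res(7,5)=30
after path 4 (8→6→7→0→1, push 3): res(7,5)=30
after path 5 (8→6→7→5→1, push 10): res(7,5)=20
after path 6 (8→10→7→5→1, push 11): res(7,5)=9
after path 7 (8→10→7→4→2→1, push 1): res(7,5)=9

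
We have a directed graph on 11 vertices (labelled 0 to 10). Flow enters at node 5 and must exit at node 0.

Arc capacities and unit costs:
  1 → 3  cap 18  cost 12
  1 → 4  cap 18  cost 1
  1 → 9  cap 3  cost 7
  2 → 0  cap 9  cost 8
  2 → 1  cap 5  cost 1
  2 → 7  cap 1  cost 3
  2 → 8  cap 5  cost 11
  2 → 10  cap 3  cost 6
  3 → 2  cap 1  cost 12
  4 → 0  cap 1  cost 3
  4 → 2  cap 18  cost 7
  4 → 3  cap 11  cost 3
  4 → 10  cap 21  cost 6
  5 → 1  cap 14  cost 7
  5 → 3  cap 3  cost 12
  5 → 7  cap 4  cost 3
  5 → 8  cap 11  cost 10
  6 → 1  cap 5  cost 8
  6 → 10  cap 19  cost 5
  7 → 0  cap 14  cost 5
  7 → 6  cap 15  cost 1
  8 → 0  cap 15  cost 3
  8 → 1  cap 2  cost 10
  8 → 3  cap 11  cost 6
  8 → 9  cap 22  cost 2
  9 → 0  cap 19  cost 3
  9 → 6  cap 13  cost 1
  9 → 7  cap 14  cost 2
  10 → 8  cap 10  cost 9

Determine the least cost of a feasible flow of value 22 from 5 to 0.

Minimum cost for 22 units: 306

shortest-cost path #1: 5→7→0 push 4 @ unit cost 8 (adds 32)
shortest-cost path #2: 5→1→4→0 push 1 @ unit cost 11 (adds 11)
shortest-cost path #3: 5→8→0 push 11 @ unit cost 13 (adds 143)
shortest-cost path #4: 5→1→9→0 push 3 @ unit cost 17 (adds 51)
shortest-cost path #5: 5→1→4→2→0 push 3 @ unit cost 23 (adds 69)
total cost = 306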